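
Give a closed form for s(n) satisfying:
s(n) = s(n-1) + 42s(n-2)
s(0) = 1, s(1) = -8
Characteristic equation: x² - x - 42 = 0, which factors as (x - (7))(x - (-6)) = 0.
Roots r₁ = 7, r₂ = -6 (distinct).
General solution: s(n) = A·(7)^n + B·(-6)^n.
From s(0) = 1: A + B = 1.
From s(1) = -8: 7A - 6B = -8.
Solving: A = - \frac{2}{13}, B = \frac{15}{13}.
So s(n) = \frac{15 \left(-6\right)^{n}}{13} - \frac{2 \cdot 7^{n}}{13}.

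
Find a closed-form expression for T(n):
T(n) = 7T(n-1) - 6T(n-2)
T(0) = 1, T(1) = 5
Characteristic equation: x² - 7x + 6 = 0, which factors as (x - (1))(x - (6)) = 0.
Roots r₁ = 1, r₂ = 6 (distinct).
General solution: T(n) = A·(1)^n + B·(6)^n.
From T(0) = 1: A + B = 1.
From T(1) = 5: A + 6B = 5.
Solving: A = \frac{1}{5}, B = \frac{4}{5}.
So T(n) = \frac{4 \cdot 6^{n}}{5} + \frac{1}{5}.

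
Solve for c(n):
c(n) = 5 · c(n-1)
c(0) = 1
Pure geometric recurrence with ratio 5.
By induction c(n) = c(0) · (5)^n = 5^{n}.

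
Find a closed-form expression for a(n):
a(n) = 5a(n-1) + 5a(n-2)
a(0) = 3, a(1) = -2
Characteristic equation: x² - 5x - 5 = 0.
Discriminant Δ = (5)² + 4·(5) = 45.
Roots r₁,₂ = (5 ± √45)/2, so r₁ = \frac{5}{2} + \frac{3 \sqrt{5}}{2}, r₂ = \frac{5}{2} - \frac{3 \sqrt{5}}{2}.
General solution: a(n) = A·r₁^n + B·r₂^n.
From the initial conditions, A + B = 3 and r₁A + r₂B = -2.
Since r₁ - r₂ = √45: A = (-2 - (3)r₂)/√45 = \frac{3}{2} - \frac{19 \sqrt{5}}{30}, and B = 3 - A = \frac{19 \sqrt{5}}{30} + \frac{3}{2}.
So a(n) = \left(\frac{3}{2} - \frac{19 \sqrt{5}}{30}\right)\left(\frac{5}{2} + \frac{3 \sqrt{5}}{2}\right)^n + \left(\frac{19 \sqrt{5}}{30} + \frac{3}{2}\right)\left(\frac{5}{2} - \frac{3 \sqrt{5}}{2}\right)^n.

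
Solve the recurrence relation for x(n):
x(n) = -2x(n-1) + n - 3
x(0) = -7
First-order linear with linear forcing.
Homogeneous solution: x_h(n) = A·(-2)^n.
Try particular x_p(n) = pn + q. Substituting:
  pn + q = -2(p(n-1) + q) + n - 3.
Matching the n-coefficient: p = -2p + 1 ⇒ p = \frac{1}{3}.
Matching constants: q = 2p - 2q - 3 ⇒ q = - \frac{7}{9}.
General: x(n) = A·(-2)^n + \frac{n}{3} - \frac{7}{9}.
Apply x(0) = -7: A - \frac{7}{9} = -7 ⇒ A = - \frac{56}{9}.
So x(n) = - \frac{56 \left(-2\right)^{n}}{9} + \frac{n}{3} - \frac{7}{9}.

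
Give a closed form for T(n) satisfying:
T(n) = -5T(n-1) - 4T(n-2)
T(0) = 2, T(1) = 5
Characteristic equation: x² + 5x + 4 = 0, which factors as (x - (-1))(x - (-4)) = 0.
Roots r₁ = -1, r₂ = -4 (distinct).
General solution: T(n) = A·(-1)^n + B·(-4)^n.
From T(0) = 2: A + B = 2.
From T(1) = 5: -A - 4B = 5.
Solving: A = \frac{13}{3}, B = - \frac{7}{3}.
So T(n) = \frac{13 \left(-1\right)^{n}}{3} - \frac{7 \left(-4\right)^{n}}{3}.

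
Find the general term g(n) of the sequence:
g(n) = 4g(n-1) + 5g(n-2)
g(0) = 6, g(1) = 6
Characteristic equation: x² - 4x - 5 = 0, which factors as (x - (5))(x - (-1)) = 0.
Roots r₁ = 5, r₂ = -1 (distinct).
General solution: g(n) = A·(5)^n + B·(-1)^n.
From g(0) = 6: A + B = 6.
From g(1) = 6: 5A - B = 6.
Solving: A = 2, B = 4.
So g(n) = 4 \left(-1\right)^{n} + 2 \cdot 5^{n}.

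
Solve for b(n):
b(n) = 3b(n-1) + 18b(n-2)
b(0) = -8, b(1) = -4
Characteristic equation: x² - 3x - 18 = 0, which factors as (x - (6))(x - (-3)) = 0.
Roots r₁ = 6, r₂ = -3 (distinct).
General solution: b(n) = A·(6)^n + B·(-3)^n.
From b(0) = -8: A + B = -8.
From b(1) = -4: 6A - 3B = -4.
Solving: A = - \frac{28}{9}, B = - \frac{44}{9}.
So b(n) = - \frac{44 \left(-3\right)^{n}}{9} - \frac{28 \cdot 6^{n}}{9}.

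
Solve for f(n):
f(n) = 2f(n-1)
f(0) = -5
This is a homogeneous first-order recurrence with ratio 2.
By induction f(n) = f(0) · (2)^n = - 5 \cdot 2^{n}.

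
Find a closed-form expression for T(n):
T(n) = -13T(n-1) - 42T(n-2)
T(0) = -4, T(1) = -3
Characteristic equation: x² + 13x + 42 = 0, which factors as (x - (-6))(x - (-7)) = 0.
Roots r₁ = -6, r₂ = -7 (distinct).
General solution: T(n) = A·(-6)^n + B·(-7)^n.
From T(0) = -4: A + B = -4.
From T(1) = -3: -6A - 7B = -3.
Solving: A = -31, B = 27.
So T(n) = - 31 \left(-6\right)^{n} + 27 \left(-7\right)^{n}.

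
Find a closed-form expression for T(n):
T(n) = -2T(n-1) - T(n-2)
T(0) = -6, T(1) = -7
Characteristic equation: x² + 2x + 1 = 0, which is (x - (-1))².
Repeated root r = -1.
General solution: T(n) = (A + Bn)·(-1)^n.
From T(0) = -6: A = -6.
From T(1) = -7: (A + B)·(-1) = -7 ⇒ B = 13.
So T(n) = \left(13 n - 6\right) \cdot (-1)^n.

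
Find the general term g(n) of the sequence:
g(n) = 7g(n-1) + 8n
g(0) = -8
First-order linear with linear forcing.
Homogeneous solution: g_h(n) = A·(7)^n.
Try particular g_p(n) = pn + q. Substituting:
  pn + q = 7(p(n-1) + q) + 8n.
Matching the n-coefficient: p = 7p + 8 ⇒ p = - \frac{4}{3}.
Matching constants: q = -7p + 7q ⇒ q = - \frac{14}{9}.
General: g(n) = A·(7)^n - \frac{4 n}{3} - \frac{14}{9}.
Apply g(0) = -8: A - \frac{14}{9} = -8 ⇒ A = - \frac{58}{9}.
So g(n) = - \frac{58 \cdot 7^{n}}{9} - \frac{4 n}{3} - \frac{14}{9}.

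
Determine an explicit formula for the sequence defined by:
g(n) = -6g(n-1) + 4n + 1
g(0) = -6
First-order linear with linear forcing.
Homogeneous solution: g_h(n) = A·(-6)^n.
Try particular g_p(n) = pn + q. Substituting:
  pn + q = -6(p(n-1) + q) + 4n + 1.
Matching the n-coefficient: p = -6p + 4 ⇒ p = \frac{4}{7}.
Matching constants: q = 6p - 6q + 1 ⇒ q = \frac{31}{49}.
General: g(n) = A·(-6)^n + \frac{4 n}{7} + \frac{31}{49}.
Apply g(0) = -6: A + \frac{31}{49} = -6 ⇒ A = - \frac{325}{49}.
So g(n) = - \frac{325 \left(-6\right)^{n}}{49} + \frac{4 n}{7} + \frac{31}{49}.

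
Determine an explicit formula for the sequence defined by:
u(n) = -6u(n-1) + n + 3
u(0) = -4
First-order linear with linear forcing.
Homogeneous solution: u_h(n) = A·(-6)^n.
Try particular u_p(n) = pn + q. Substituting:
  pn + q = -6(p(n-1) + q) + n + 3.
Matching the n-coefficient: p = -6p + 1 ⇒ p = \frac{1}{7}.
Matching constants: q = 6p - 6q + 3 ⇒ q = \frac{27}{49}.
General: u(n) = A·(-6)^n + \frac{n}{7} + \frac{27}{49}.
Apply u(0) = -4: A + \frac{27}{49} = -4 ⇒ A = - \frac{223}{49}.
So u(n) = - \frac{223 \left(-6\right)^{n}}{49} + \frac{n}{7} + \frac{27}{49}.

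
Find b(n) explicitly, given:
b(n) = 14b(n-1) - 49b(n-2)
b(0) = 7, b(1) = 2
Characteristic equation: x² - 14x + 49 = 0, which is (x - (7))².
Repeated root r = 7.
General solution: b(n) = (A + Bn)·(7)^n.
From b(0) = 7: A = 7.
From b(1) = 2: (A + B)·(7) = 2 ⇒ B = - \frac{47}{7}.
So b(n) = \left(7 - \frac{47 n}{7}\right) \cdot (7)^n.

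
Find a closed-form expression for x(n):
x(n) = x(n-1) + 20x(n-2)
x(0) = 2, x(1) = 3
Characteristic equation: x² - x - 20 = 0, which factors as (x - (5))(x - (-4)) = 0.
Roots r₁ = 5, r₂ = -4 (distinct).
General solution: x(n) = A·(5)^n + B·(-4)^n.
From x(0) = 2: A + B = 2.
From x(1) = 3: 5A - 4B = 3.
Solving: A = \frac{11}{9}, B = \frac{7}{9}.
So x(n) = \frac{7 \left(-4\right)^{n}}{9} + \frac{11 \cdot 5^{n}}{9}.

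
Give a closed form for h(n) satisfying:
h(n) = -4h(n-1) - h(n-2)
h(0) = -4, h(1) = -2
Characteristic equation: x² + 4x + 1 = 0.
Discriminant Δ = (-4)² + 4·(-1) = 12.
Roots r₁,₂ = (-4 ± √12)/2, so r₁ = -2 + \sqrt{3}, r₂ = -2 - \sqrt{3}.
General solution: h(n) = A·r₁^n + B·r₂^n.
From the initial conditions, A + B = -4 and r₁A + r₂B = -2.
Since r₁ - r₂ = √12: A = (-2 - (-4)r₂)/√12 = - \frac{5 \sqrt{3}}{3} - 2, and B = -4 - A = -2 + \frac{5 \sqrt{3}}{3}.
So h(n) = \left(- \frac{5 \sqrt{3}}{3} - 2\right)\left(-2 + \sqrt{3}\right)^n + \left(-2 + \frac{5 \sqrt{3}}{3}\right)\left(-2 - \sqrt{3}\right)^n.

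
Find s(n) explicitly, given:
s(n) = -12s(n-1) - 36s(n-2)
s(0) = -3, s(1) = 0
Characteristic equation: x² + 12x + 36 = 0, which is (x - (-6))².
Repeated root r = -6.
General solution: s(n) = (A + Bn)·(-6)^n.
From s(0) = -3: A = -3.
From s(1) = 0: (A + B)·(-6) = 0 ⇒ B = 3.
So s(n) = \left(3 n - 3\right) \cdot (-6)^n.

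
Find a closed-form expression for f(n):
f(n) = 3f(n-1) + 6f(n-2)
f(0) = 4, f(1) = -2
Characteristic equation: x² - 3x - 6 = 0.
Discriminant Δ = (3)² + 4·(6) = 33.
Roots r₁,₂ = (3 ± √33)/2, so r₁ = \frac{3}{2} + \frac{\sqrt{33}}{2}, r₂ = \frac{3}{2} - \frac{\sqrt{33}}{2}.
General solution: f(n) = A·r₁^n + B·r₂^n.
From the initial conditions, A + B = 4 and r₁A + r₂B = -2.
Since r₁ - r₂ = √33: A = (-2 - (4)r₂)/√33 = 2 - \frac{8 \sqrt{33}}{33}, and B = 4 - A = \frac{8 \sqrt{33}}{33} + 2.
So f(n) = \left(2 - \frac{8 \sqrt{33}}{33}\right)\left(\frac{3}{2} + \frac{\sqrt{33}}{2}\right)^n + \left(\frac{8 \sqrt{33}}{33} + 2\right)\left(\frac{3}{2} - \frac{\sqrt{33}}{2}\right)^n.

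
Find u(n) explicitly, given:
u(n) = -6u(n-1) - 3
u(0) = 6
First-order linear non-homogeneous.
Homogeneous solution: u_h(n) = A·(-6)^n.
Try constant particular solution u_p = K: K = -6K - 3 ⇒ K = - \frac{3}{7}.
General: u(n) = A·(-6)^n - \frac{3}{7}.
Apply u(0) = 6: A - \frac{3}{7} = 6 ⇒ A = \frac{45}{7}.
So u(n) = \frac{45 \left(-6\right)^{n}}{7} - \frac{3}{7}.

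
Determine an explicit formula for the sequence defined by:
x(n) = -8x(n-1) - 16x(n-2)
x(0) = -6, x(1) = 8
Characteristic equation: x² + 8x + 16 = 0, which is (x - (-4))².
Repeated root r = -4.
General solution: x(n) = (A + Bn)·(-4)^n.
From x(0) = -6: A = -6.
From x(1) = 8: (A + B)·(-4) = 8 ⇒ B = 4.
So x(n) = \left(4 n - 6\right) \cdot (-4)^n.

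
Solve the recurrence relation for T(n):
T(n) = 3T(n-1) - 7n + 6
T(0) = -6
First-order linear with linear forcing.
Homogeneous solution: T_h(n) = A·(3)^n.
Try particular T_p(n) = pn + q. Substituting:
  pn + q = 3(p(n-1) + q) - 7n + 6.
Matching the n-coefficient: p = 3p - 7 ⇒ p = \frac{7}{2}.
Matching constants: q = -3p + 3q + 6 ⇒ q = \frac{9}{4}.
General: T(n) = A·(3)^n + \frac{7 n}{2} + \frac{9}{4}.
Apply T(0) = -6: A + \frac{9}{4} = -6 ⇒ A = - \frac{33}{4}.
So T(n) = - \frac{33 \cdot 3^{n}}{4} + \frac{7 n}{2} + \frac{9}{4}.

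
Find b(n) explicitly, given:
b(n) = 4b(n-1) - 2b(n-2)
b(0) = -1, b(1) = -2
Characteristic equation: x² - 4x + 2 = 0.
Discriminant Δ = (4)² + 4·(-2) = 8.
Roots r₁,₂ = (4 ± √8)/2, so r₁ = \sqrt{2} + 2, r₂ = 2 - \sqrt{2}.
General solution: b(n) = A·r₁^n + B·r₂^n.
From the initial conditions, A + B = -1 and r₁A + r₂B = -2.
Since r₁ - r₂ = √8: A = (-2 - (-1)r₂)/√8 = - \frac{1}{2}, and B = -1 - A = - \frac{1}{2}.
So b(n) = \left(- \frac{1}{2}\right)\left(\sqrt{2} + 2\right)^n + \left(- \frac{1}{2}\right)\left(2 - \sqrt{2}\right)^n.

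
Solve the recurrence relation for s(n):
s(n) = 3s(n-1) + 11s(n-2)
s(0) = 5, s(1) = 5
Characteristic equation: x² - 3x - 11 = 0.
Discriminant Δ = (3)² + 4·(11) = 53.
Roots r₁,₂ = (3 ± √53)/2, so r₁ = \frac{3}{2} + \frac{\sqrt{53}}{2}, r₂ = \frac{3}{2} - \frac{\sqrt{53}}{2}.
General solution: s(n) = A·r₁^n + B·r₂^n.
From the initial conditions, A + B = 5 and r₁A + r₂B = 5.
Since r₁ - r₂ = √53: A = (5 - (5)r₂)/√53 = \frac{5}{2} - \frac{5 \sqrt{53}}{106}, and B = 5 - A = \frac{5 \sqrt{53}}{106} + \frac{5}{2}.
So s(n) = \left(\frac{5}{2} - \frac{5 \sqrt{53}}{106}\right)\left(\frac{3}{2} + \frac{\sqrt{53}}{2}\right)^n + \left(\frac{5 \sqrt{53}}{106} + \frac{5}{2}\right)\left(\frac{3}{2} - \frac{\sqrt{53}}{2}\right)^n.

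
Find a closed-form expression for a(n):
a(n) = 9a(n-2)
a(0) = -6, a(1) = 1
Characteristic equation: x² - 9 = 0, which factors as (x - (3))(x - (-3)) = 0.
Roots r₁ = 3, r₂ = -3 (distinct).
General solution: a(n) = A·(3)^n + B·(-3)^n.
From a(0) = -6: A + B = -6.
From a(1) = 1: 3A - 3B = 1.
Solving: A = - \frac{17}{6}, B = - \frac{19}{6}.
So a(n) = - \frac{19 \left(-3\right)^{n}}{6} - \frac{17 \cdot 3^{n}}{6}.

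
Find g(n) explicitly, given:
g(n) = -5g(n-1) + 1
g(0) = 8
First-order linear non-homogeneous.
Homogeneous solution: g_h(n) = A·(-5)^n.
Try constant particular solution g_p = K: K = -5K + 1 ⇒ K = \frac{1}{6}.
General: g(n) = A·(-5)^n + \frac{1}{6}.
Apply g(0) = 8: A + \frac{1}{6} = 8 ⇒ A = \frac{47}{6}.
So g(n) = \frac{47 \left(-5\right)^{n}}{6} + \frac{1}{6}.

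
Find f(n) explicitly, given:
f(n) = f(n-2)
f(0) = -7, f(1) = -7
Characteristic equation: x² - 1 = 0, which factors as (x - (1))(x - (-1)) = 0.
Roots r₁ = 1, r₂ = -1 (distinct).
General solution: f(n) = A·(1)^n + B·(-1)^n.
From f(0) = -7: A + B = -7.
From f(1) = -7: A - B = -7.
Solving: A = -7, B = 0.
So f(n) = -7.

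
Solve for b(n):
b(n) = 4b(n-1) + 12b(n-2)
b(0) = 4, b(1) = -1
Characteristic equation: x² - 4x - 12 = 0, which factors as (x - (6))(x - (-2)) = 0.
Roots r₁ = 6, r₂ = -2 (distinct).
General solution: b(n) = A·(6)^n + B·(-2)^n.
From b(0) = 4: A + B = 4.
From b(1) = -1: 6A - 2B = -1.
Solving: A = \frac{7}{8}, B = \frac{25}{8}.
So b(n) = \frac{25 \left(-2\right)^{n}}{8} + \frac{7 \cdot 6^{n}}{8}.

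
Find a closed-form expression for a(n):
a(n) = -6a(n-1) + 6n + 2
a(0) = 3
First-order linear with linear forcing.
Homogeneous solution: a_h(n) = A·(-6)^n.
Try particular a_p(n) = pn + q. Substituting:
  pn + q = -6(p(n-1) + q) + 6n + 2.
Matching the n-coefficient: p = -6p + 6 ⇒ p = \frac{6}{7}.
Matching constants: q = 6p - 6q + 2 ⇒ q = \frac{50}{49}.
General: a(n) = A·(-6)^n + \frac{6 n}{7} + \frac{50}{49}.
Apply a(0) = 3: A + \frac{50}{49} = 3 ⇒ A = \frac{97}{49}.
So a(n) = \frac{97 \left(-6\right)^{n}}{49} + \frac{6 n}{7} + \frac{50}{49}.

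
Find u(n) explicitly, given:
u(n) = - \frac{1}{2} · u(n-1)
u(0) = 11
Pure geometric recurrence with ratio - \frac{1}{2}.
By induction u(n) = u(0) · (- \frac{1}{2})^n = 11 \left(- \frac{1}{2}\right)^{n}.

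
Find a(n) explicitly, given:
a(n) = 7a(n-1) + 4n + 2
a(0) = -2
First-order linear with linear forcing.
Homogeneous solution: a_h(n) = A·(7)^n.
Try particular a_p(n) = pn + q. Substituting:
  pn + q = 7(p(n-1) + q) + 4n + 2.
Matching the n-coefficient: p = 7p + 4 ⇒ p = - \frac{2}{3}.
Matching constants: q = -7p + 7q + 2 ⇒ q = - \frac{10}{9}.
General: a(n) = A·(7)^n - \frac{2 n}{3} - \frac{10}{9}.
Apply a(0) = -2: A - \frac{10}{9} = -2 ⇒ A = - \frac{8}{9}.
So a(n) = - \frac{8 \cdot 7^{n}}{9} - \frac{2 n}{3} - \frac{10}{9}.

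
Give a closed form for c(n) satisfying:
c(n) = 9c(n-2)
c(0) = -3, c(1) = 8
Characteristic equation: x² - 9 = 0, which factors as (x - (-3))(x - (3)) = 0.
Roots r₁ = -3, r₂ = 3 (distinct).
General solution: c(n) = A·(-3)^n + B·(3)^n.
From c(0) = -3: A + B = -3.
From c(1) = 8: -3A + 3B = 8.
Solving: A = - \frac{17}{6}, B = - \frac{1}{6}.
So c(n) = - \frac{17 \left(-3\right)^{n}}{6} - \frac{3^{n}}{6}.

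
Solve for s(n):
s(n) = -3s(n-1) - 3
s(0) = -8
First-order linear non-homogeneous.
Homogeneous solution: s_h(n) = A·(-3)^n.
Try constant particular solution s_p = K: K = -3K - 3 ⇒ K = - \frac{3}{4}.
General: s(n) = A·(-3)^n - \frac{3}{4}.
Apply s(0) = -8: A - \frac{3}{4} = -8 ⇒ A = - \frac{29}{4}.
So s(n) = - \frac{29 \left(-3\right)^{n}}{4} - \frac{3}{4}.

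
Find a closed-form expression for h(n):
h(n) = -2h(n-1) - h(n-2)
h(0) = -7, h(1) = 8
Characteristic equation: x² + 2x + 1 = 0, which is (x - (-1))².
Repeated root r = -1.
General solution: h(n) = (A + Bn)·(-1)^n.
From h(0) = -7: A = -7.
From h(1) = 8: (A + B)·(-1) = 8 ⇒ B = -1.
So h(n) = \left(- n - 7\right) \cdot (-1)^n.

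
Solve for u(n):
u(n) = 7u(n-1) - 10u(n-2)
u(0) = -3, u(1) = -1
Characteristic equation: x² - 7x + 10 = 0, which factors as (x - (5))(x - (2)) = 0.
Roots r₁ = 5, r₂ = 2 (distinct).
General solution: u(n) = A·(5)^n + B·(2)^n.
From u(0) = -3: A + B = -3.
From u(1) = -1: 5A + 2B = -1.
Solving: A = \frac{5}{3}, B = - \frac{14}{3}.
So u(n) = - \frac{14 \cdot 2^{n}}{3} + \frac{5 \cdot 5^{n}}{3}.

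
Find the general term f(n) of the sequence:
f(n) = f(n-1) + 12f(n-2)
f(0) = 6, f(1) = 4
Characteristic equation: x² - x - 12 = 0, which factors as (x - (-3))(x - (4)) = 0.
Roots r₁ = -3, r₂ = 4 (distinct).
General solution: f(n) = A·(-3)^n + B·(4)^n.
From f(0) = 6: A + B = 6.
From f(1) = 4: -3A + 4B = 4.
Solving: A = \frac{20}{7}, B = \frac{22}{7}.
So f(n) = \frac{20 \left(-3\right)^{n}}{7} + \frac{22 \cdot 4^{n}}{7}.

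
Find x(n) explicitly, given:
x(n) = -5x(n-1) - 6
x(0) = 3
First-order linear non-homogeneous.
Homogeneous solution: x_h(n) = A·(-5)^n.
Try constant particular solution x_p = K: K = -5K - 6 ⇒ K = -1.
General: x(n) = A·(-5)^n - 1.
Apply x(0) = 3: A - 1 = 3 ⇒ A = 4.
So x(n) = 4 \left(-5\right)^{n} - 1.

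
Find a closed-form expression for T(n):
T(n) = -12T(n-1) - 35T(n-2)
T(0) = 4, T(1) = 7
Characteristic equation: x² + 12x + 35 = 0, which factors as (x - (-5))(x - (-7)) = 0.
Roots r₁ = -5, r₂ = -7 (distinct).
General solution: T(n) = A·(-5)^n + B·(-7)^n.
From T(0) = 4: A + B = 4.
From T(1) = 7: -5A - 7B = 7.
Solving: A = \frac{35}{2}, B = - \frac{27}{2}.
So T(n) = \frac{35 \left(-5\right)^{n}}{2} - \frac{27 \left(-7\right)^{n}}{2}.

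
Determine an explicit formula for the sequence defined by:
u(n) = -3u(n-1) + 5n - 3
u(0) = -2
First-order linear with linear forcing.
Homogeneous solution: u_h(n) = A·(-3)^n.
Try particular u_p(n) = pn + q. Substituting:
  pn + q = -3(p(n-1) + q) + 5n - 3.
Matching the n-coefficient: p = -3p + 5 ⇒ p = \frac{5}{4}.
Matching constants: q = 3p - 3q - 3 ⇒ q = \frac{3}{16}.
General: u(n) = A·(-3)^n + \frac{5 n}{4} + \frac{3}{16}.
Apply u(0) = -2: A + \frac{3}{16} = -2 ⇒ A = - \frac{35}{16}.
So u(n) = - \frac{35 \left(-3\right)^{n}}{16} + \frac{5 n}{4} + \frac{3}{16}.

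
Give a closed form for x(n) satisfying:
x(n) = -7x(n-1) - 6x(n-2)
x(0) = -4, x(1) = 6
Characteristic equation: x² + 7x + 6 = 0, which factors as (x - (-1))(x - (-6)) = 0.
Roots r₁ = -1, r₂ = -6 (distinct).
General solution: x(n) = A·(-1)^n + B·(-6)^n.
From x(0) = -4: A + B = -4.
From x(1) = 6: -A - 6B = 6.
Solving: A = - \frac{18}{5}, B = - \frac{2}{5}.
So x(n) = - \frac{18 \left(-1\right)^{n}}{5} - \frac{2 \left(-6\right)^{n}}{5}.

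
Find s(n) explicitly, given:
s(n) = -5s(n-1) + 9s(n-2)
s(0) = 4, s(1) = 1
Characteristic equation: x² + 5x - 9 = 0.
Discriminant Δ = (-5)² + 4·(9) = 61.
Roots r₁,₂ = (-5 ± √61)/2, so r₁ = - \frac{5}{2} + \frac{\sqrt{61}}{2}, r₂ = - \frac{\sqrt{61}}{2} - \frac{5}{2}.
General solution: s(n) = A·r₁^n + B·r₂^n.
From the initial conditions, A + B = 4 and r₁A + r₂B = 1.
Since r₁ - r₂ = √61: A = (1 - (4)r₂)/√61 = \frac{11 \sqrt{61}}{61} + 2, and B = 4 - A = 2 - \frac{11 \sqrt{61}}{61}.
So s(n) = \left(\frac{11 \sqrt{61}}{61} + 2\right)\left(- \frac{5}{2} + \frac{\sqrt{61}}{2}\right)^n + \left(2 - \frac{11 \sqrt{61}}{61}\right)\left(- \frac{\sqrt{61}}{2} - \frac{5}{2}\right)^n.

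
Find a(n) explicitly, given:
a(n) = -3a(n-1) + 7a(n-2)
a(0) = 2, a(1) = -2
Characteristic equation: x² + 3x - 7 = 0.
Discriminant Δ = (-3)² + 4·(7) = 37.
Roots r₁,₂ = (-3 ± √37)/2, so r₁ = - \frac{3}{2} + \frac{\sqrt{37}}{2}, r₂ = - \frac{\sqrt{37}}{2} - \frac{3}{2}.
General solution: a(n) = A·r₁^n + B·r₂^n.
From the initial conditions, A + B = 2 and r₁A + r₂B = -2.
Since r₁ - r₂ = √37: A = (-2 - (2)r₂)/√37 = \frac{\sqrt{37}}{37} + 1, and B = 2 - A = 1 - \frac{\sqrt{37}}{37}.
So a(n) = \left(\frac{\sqrt{37}}{37} + 1\right)\left(- \frac{3}{2} + \frac{\sqrt{37}}{2}\right)^n + \left(1 - \frac{\sqrt{37}}{37}\right)\left(- \frac{\sqrt{37}}{2} - \frac{3}{2}\right)^n.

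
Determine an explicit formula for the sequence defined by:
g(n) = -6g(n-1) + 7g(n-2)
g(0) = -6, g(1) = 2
Characteristic equation: x² + 6x - 7 = 0, which factors as (x - (-7))(x - (1)) = 0.
Roots r₁ = -7, r₂ = 1 (distinct).
General solution: g(n) = A·(-7)^n + B·(1)^n.
From g(0) = -6: A + B = -6.
From g(1) = 2: -7A + B = 2.
Solving: A = -1, B = -5.
So g(n) = - \left(-7\right)^{n} - 5.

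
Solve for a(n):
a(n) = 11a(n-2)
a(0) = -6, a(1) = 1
Characteristic equation: x² - 11 = 0.
Discriminant Δ = (0)² + 4·(11) = 44.
Roots r₁,₂ = (0 ± √44)/2, so r₁ = \sqrt{11}, r₂ = - \sqrt{11}.
General solution: a(n) = A·r₁^n + B·r₂^n.
From the initial conditions, A + B = -6 and r₁A + r₂B = 1.
Since r₁ - r₂ = √44: A = (1 - (-6)r₂)/√44 = -3 + \frac{\sqrt{11}}{22}, and B = -6 - A = -3 - \frac{\sqrt{11}}{22}.
So a(n) = \left(-3 + \frac{\sqrt{11}}{22}\right)\left(\sqrt{11}\right)^n + \left(-3 - \frac{\sqrt{11}}{22}\right)\left(- \sqrt{11}\right)^n.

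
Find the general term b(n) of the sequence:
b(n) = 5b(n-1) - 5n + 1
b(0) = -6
First-order linear with linear forcing.
Homogeneous solution: b_h(n) = A·(5)^n.
Try particular b_p(n) = pn + q. Substituting:
  pn + q = 5(p(n-1) + q) - 5n + 1.
Matching the n-coefficient: p = 5p - 5 ⇒ p = \frac{5}{4}.
Matching constants: q = -5p + 5q + 1 ⇒ q = \frac{21}{16}.
General: b(n) = A·(5)^n + \frac{5 n}{4} + \frac{21}{16}.
Apply b(0) = -6: A + \frac{21}{16} = -6 ⇒ A = - \frac{117}{16}.
So b(n) = - \frac{117 \cdot 5^{n}}{16} + \frac{5 n}{4} + \frac{21}{16}.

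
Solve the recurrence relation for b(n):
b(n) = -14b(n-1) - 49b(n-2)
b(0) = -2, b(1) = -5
Characteristic equation: x² + 14x + 49 = 0, which is (x - (-7))².
Repeated root r = -7.
General solution: b(n) = (A + Bn)·(-7)^n.
From b(0) = -2: A = -2.
From b(1) = -5: (A + B)·(-7) = -5 ⇒ B = \frac{19}{7}.
So b(n) = \left(\frac{19 n}{7} - 2\right) \cdot (-7)^n.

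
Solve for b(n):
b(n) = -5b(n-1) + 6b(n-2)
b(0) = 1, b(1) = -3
Characteristic equation: x² + 5x - 6 = 0, which factors as (x - (-6))(x - (1)) = 0.
Roots r₁ = -6, r₂ = 1 (distinct).
General solution: b(n) = A·(-6)^n + B·(1)^n.
From b(0) = 1: A + B = 1.
From b(1) = -3: -6A + B = -3.
Solving: A = \frac{4}{7}, B = \frac{3}{7}.
So b(n) = \frac{4 \left(-6\right)^{n}}{7} + \frac{3}{7}.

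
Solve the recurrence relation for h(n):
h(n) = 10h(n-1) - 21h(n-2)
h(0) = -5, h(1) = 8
Characteristic equation: x² - 10x + 21 = 0, which factors as (x - (7))(x - (3)) = 0.
Roots r₁ = 7, r₂ = 3 (distinct).
General solution: h(n) = A·(7)^n + B·(3)^n.
From h(0) = -5: A + B = -5.
From h(1) = 8: 7A + 3B = 8.
Solving: A = \frac{23}{4}, B = - \frac{43}{4}.
So h(n) = - \frac{43 \cdot 3^{n}}{4} + \frac{23 \cdot 7^{n}}{4}.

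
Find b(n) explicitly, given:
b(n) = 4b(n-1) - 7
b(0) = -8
First-order linear non-homogeneous.
Homogeneous solution: b_h(n) = A·(4)^n.
Try constant particular solution b_p = K: K = 4K - 7 ⇒ K = \frac{7}{3}.
General: b(n) = A·(4)^n + \frac{7}{3}.
Apply b(0) = -8: A + \frac{7}{3} = -8 ⇒ A = - \frac{31}{3}.
So b(n) = \frac{7}{3} - \frac{31 \cdot 4^{n}}{3}.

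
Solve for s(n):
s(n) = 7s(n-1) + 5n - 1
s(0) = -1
First-order linear with linear forcing.
Homogeneous solution: s_h(n) = A·(7)^n.
Try particular s_p(n) = pn + q. Substituting:
  pn + q = 7(p(n-1) + q) + 5n - 1.
Matching the n-coefficient: p = 7p + 5 ⇒ p = - \frac{5}{6}.
Matching constants: q = -7p + 7q - 1 ⇒ q = - \frac{29}{36}.
General: s(n) = A·(7)^n - \frac{5 n}{6} - \frac{29}{36}.
Apply s(0) = -1: A - \frac{29}{36} = -1 ⇒ A = - \frac{7}{36}.
So s(n) = - \frac{7 \cdot 7^{n}}{36} - \frac{5 n}{6} - \frac{29}{36}.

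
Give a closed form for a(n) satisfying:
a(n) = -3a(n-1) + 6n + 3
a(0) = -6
First-order linear with linear forcing.
Homogeneous solution: a_h(n) = A·(-3)^n.
Try particular a_p(n) = pn + q. Substituting:
  pn + q = -3(p(n-1) + q) + 6n + 3.
Matching the n-coefficient: p = -3p + 6 ⇒ p = \frac{3}{2}.
Matching constants: q = 3p - 3q + 3 ⇒ q = \frac{15}{8}.
General: a(n) = A·(-3)^n + \frac{3 n}{2} + \frac{15}{8}.
Apply a(0) = -6: A + \frac{15}{8} = -6 ⇒ A = - \frac{63}{8}.
So a(n) = - \frac{63 \left(-3\right)^{n}}{8} + \frac{3 n}{2} + \frac{15}{8}.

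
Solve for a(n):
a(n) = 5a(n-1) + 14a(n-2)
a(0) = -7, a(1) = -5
Characteristic equation: x² - 5x - 14 = 0, which factors as (x - (-2))(x - (7)) = 0.
Roots r₁ = -2, r₂ = 7 (distinct).
General solution: a(n) = A·(-2)^n + B·(7)^n.
From a(0) = -7: A + B = -7.
From a(1) = -5: -2A + 7B = -5.
Solving: A = - \frac{44}{9}, B = - \frac{19}{9}.
So a(n) = - \frac{44 \left(-2\right)^{n}}{9} - \frac{19 \cdot 7^{n}}{9}.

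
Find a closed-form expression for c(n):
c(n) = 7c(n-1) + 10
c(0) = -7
First-order linear non-homogeneous.
Homogeneous solution: c_h(n) = A·(7)^n.
Try constant particular solution c_p = K: K = 7K + 10 ⇒ K = - \frac{5}{3}.
General: c(n) = A·(7)^n - \frac{5}{3}.
Apply c(0) = -7: A - \frac{5}{3} = -7 ⇒ A = - \frac{16}{3}.
So c(n) = - \frac{16 \cdot 7^{n}}{3} - \frac{5}{3}.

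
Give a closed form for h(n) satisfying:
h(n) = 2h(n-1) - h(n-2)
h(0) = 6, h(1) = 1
Characteristic equation: x² - 2x + 1 = 0, which is (x - (1))².
Repeated root r = 1.
General solution: h(n) = (A + Bn)·(1)^n.
From h(0) = 6: A = 6.
From h(1) = 1: (A + B)·(1) = 1 ⇒ B = -5.
So h(n) = \left(6 - 5 n\right) \cdot (1)^n.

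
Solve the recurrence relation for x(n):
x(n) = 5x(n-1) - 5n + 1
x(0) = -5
First-order linear with linear forcing.
Homogeneous solution: x_h(n) = A·(5)^n.
Try particular x_p(n) = pn + q. Substituting:
  pn + q = 5(p(n-1) + q) - 5n + 1.
Matching the n-coefficient: p = 5p - 5 ⇒ p = \frac{5}{4}.
Matching constants: q = -5p + 5q + 1 ⇒ q = \frac{21}{16}.
General: x(n) = A·(5)^n + \frac{5 n}{4} + \frac{21}{16}.
Apply x(0) = -5: A + \frac{21}{16} = -5 ⇒ A = - \frac{101}{16}.
So x(n) = - \frac{101 \cdot 5^{n}}{16} + \frac{5 n}{4} + \frac{21}{16}.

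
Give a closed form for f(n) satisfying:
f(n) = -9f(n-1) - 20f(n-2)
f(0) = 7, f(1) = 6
Characteristic equation: x² + 9x + 20 = 0, which factors as (x - (-4))(x - (-5)) = 0.
Roots r₁ = -4, r₂ = -5 (distinct).
General solution: f(n) = A·(-4)^n + B·(-5)^n.
From f(0) = 7: A + B = 7.
From f(1) = 6: -4A - 5B = 6.
Solving: A = 41, B = -34.
So f(n) = 41 \left(-4\right)^{n} - 34 \left(-5\right)^{n}.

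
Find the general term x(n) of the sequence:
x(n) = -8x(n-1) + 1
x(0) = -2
First-order linear non-homogeneous.
Homogeneous solution: x_h(n) = A·(-8)^n.
Try constant particular solution x_p = K: K = -8K + 1 ⇒ K = \frac{1}{9}.
General: x(n) = A·(-8)^n + \frac{1}{9}.
Apply x(0) = -2: A + \frac{1}{9} = -2 ⇒ A = - \frac{19}{9}.
So x(n) = \frac{1}{9} - \frac{19 \left(-8\right)^{n}}{9}.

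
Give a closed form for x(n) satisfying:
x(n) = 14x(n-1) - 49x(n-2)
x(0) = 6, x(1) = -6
Characteristic equation: x² - 14x + 49 = 0, which is (x - (7))².
Repeated root r = 7.
General solution: x(n) = (A + Bn)·(7)^n.
From x(0) = 6: A = 6.
From x(1) = -6: (A + B)·(7) = -6 ⇒ B = - \frac{48}{7}.
So x(n) = \left(6 - \frac{48 n}{7}\right) \cdot (7)^n.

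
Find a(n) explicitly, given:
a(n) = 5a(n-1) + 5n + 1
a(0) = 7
First-order linear with linear forcing.
Homogeneous solution: a_h(n) = A·(5)^n.
Try particular a_p(n) = pn + q. Substituting:
  pn + q = 5(p(n-1) + q) + 5n + 1.
Matching the n-coefficient: p = 5p + 5 ⇒ p = - \frac{5}{4}.
Matching constants: q = -5p + 5q + 1 ⇒ q = - \frac{29}{16}.
General: a(n) = A·(5)^n - \frac{5 n}{4} - \frac{29}{16}.
Apply a(0) = 7: A - \frac{29}{16} = 7 ⇒ A = \frac{141}{16}.
So a(n) = \frac{141 \cdot 5^{n}}{16} - \frac{5 n}{4} - \frac{29}{16}.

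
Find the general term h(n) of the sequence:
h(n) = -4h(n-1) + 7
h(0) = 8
First-order linear non-homogeneous.
Homogeneous solution: h_h(n) = A·(-4)^n.
Try constant particular solution h_p = K: K = -4K + 7 ⇒ K = \frac{7}{5}.
General: h(n) = A·(-4)^n + \frac{7}{5}.
Apply h(0) = 8: A + \frac{7}{5} = 8 ⇒ A = \frac{33}{5}.
So h(n) = \frac{33 \left(-4\right)^{n}}{5} + \frac{7}{5}.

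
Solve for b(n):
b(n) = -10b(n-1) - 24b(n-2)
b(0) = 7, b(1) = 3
Characteristic equation: x² + 10x + 24 = 0, which factors as (x - (-4))(x - (-6)) = 0.
Roots r₁ = -4, r₂ = -6 (distinct).
General solution: b(n) = A·(-4)^n + B·(-6)^n.
From b(0) = 7: A + B = 7.
From b(1) = 3: -4A - 6B = 3.
Solving: A = \frac{45}{2}, B = - \frac{31}{2}.
So b(n) = \frac{45 \left(-4\right)^{n}}{2} - \frac{31 \left(-6\right)^{n}}{2}.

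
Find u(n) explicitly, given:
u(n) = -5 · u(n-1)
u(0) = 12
Pure geometric recurrence with ratio -5.
By induction u(n) = u(0) · (-5)^n = 12 \left(-5\right)^{n}.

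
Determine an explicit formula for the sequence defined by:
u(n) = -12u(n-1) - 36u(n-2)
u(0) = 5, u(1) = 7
Characteristic equation: x² + 12x + 36 = 0, which is (x - (-6))².
Repeated root r = -6.
General solution: u(n) = (A + Bn)·(-6)^n.
From u(0) = 5: A = 5.
From u(1) = 7: (A + B)·(-6) = 7 ⇒ B = - \frac{37}{6}.
So u(n) = \left(5 - \frac{37 n}{6}\right) \cdot (-6)^n.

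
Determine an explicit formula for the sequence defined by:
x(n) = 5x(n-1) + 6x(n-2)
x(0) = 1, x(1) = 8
Characteristic equation: x² - 5x - 6 = 0, which factors as (x - (6))(x - (-1)) = 0.
Roots r₁ = 6, r₂ = -1 (distinct).
General solution: x(n) = A·(6)^n + B·(-1)^n.
From x(0) = 1: A + B = 1.
From x(1) = 8: 6A - B = 8.
Solving: A = \frac{9}{7}, B = - \frac{2}{7}.
So x(n) = - \frac{2 \left(-1\right)^{n}}{7} + \frac{9 \cdot 6^{n}}{7}.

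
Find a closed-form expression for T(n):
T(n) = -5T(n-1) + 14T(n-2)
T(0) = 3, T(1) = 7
Characteristic equation: x² + 5x - 14 = 0, which factors as (x - (2))(x - (-7)) = 0.
Roots r₁ = 2, r₂ = -7 (distinct).
General solution: T(n) = A·(2)^n + B·(-7)^n.
From T(0) = 3: A + B = 3.
From T(1) = 7: 2A - 7B = 7.
Solving: A = \frac{28}{9}, B = - \frac{1}{9}.
So T(n) = - \frac{\left(-7\right)^{n}}{9} + \frac{28 \cdot 2^{n}}{9}.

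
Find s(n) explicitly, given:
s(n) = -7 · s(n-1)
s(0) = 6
Pure geometric recurrence with ratio -7.
By induction s(n) = s(0) · (-7)^n = 6 \left(-7\right)^{n}.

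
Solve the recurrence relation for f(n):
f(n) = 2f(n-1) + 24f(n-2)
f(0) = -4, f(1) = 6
Characteristic equation: x² - 2x - 24 = 0, which factors as (x - (-4))(x - (6)) = 0.
Roots r₁ = -4, r₂ = 6 (distinct).
General solution: f(n) = A·(-4)^n + B·(6)^n.
From f(0) = -4: A + B = -4.
From f(1) = 6: -4A + 6B = 6.
Solving: A = -3, B = -1.
So f(n) = - 3 \left(-4\right)^{n} - 6^{n}.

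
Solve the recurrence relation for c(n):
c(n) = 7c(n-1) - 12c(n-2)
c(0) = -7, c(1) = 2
Characteristic equation: x² - 7x + 12 = 0, which factors as (x - (3))(x - (4)) = 0.
Roots r₁ = 3, r₂ = 4 (distinct).
General solution: c(n) = A·(3)^n + B·(4)^n.
From c(0) = -7: A + B = -7.
From c(1) = 2: 3A + 4B = 2.
Solving: A = -30, B = 23.
So c(n) = - 30 \cdot 3^{n} + 23 \cdot 4^{n}.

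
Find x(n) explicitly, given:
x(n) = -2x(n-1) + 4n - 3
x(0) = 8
First-order linear with linear forcing.
Homogeneous solution: x_h(n) = A·(-2)^n.
Try particular x_p(n) = pn + q. Substituting:
  pn + q = -2(p(n-1) + q) + 4n - 3.
Matching the n-coefficient: p = -2p + 4 ⇒ p = \frac{4}{3}.
Matching constants: q = 2p - 2q - 3 ⇒ q = - \frac{1}{9}.
General: x(n) = A·(-2)^n + \frac{4 n}{3} - \frac{1}{9}.
Apply x(0) = 8: A - \frac{1}{9} = 8 ⇒ A = \frac{73}{9}.
So x(n) = \frac{73 \left(-2\right)^{n}}{9} + \frac{4 n}{3} - \frac{1}{9}.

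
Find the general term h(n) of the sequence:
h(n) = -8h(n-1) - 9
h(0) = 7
First-order linear non-homogeneous.
Homogeneous solution: h_h(n) = A·(-8)^n.
Try constant particular solution h_p = K: K = -8K - 9 ⇒ K = -1.
General: h(n) = A·(-8)^n - 1.
Apply h(0) = 7: A - 1 = 7 ⇒ A = 8.
So h(n) = 8 \left(-8\right)^{n} - 1.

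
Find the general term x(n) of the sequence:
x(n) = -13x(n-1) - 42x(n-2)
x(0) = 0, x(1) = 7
Characteristic equation: x² + 13x + 42 = 0, which factors as (x - (-7))(x - (-6)) = 0.
Roots r₁ = -7, r₂ = -6 (distinct).
General solution: x(n) = A·(-7)^n + B·(-6)^n.
From x(0) = 0: A + B = 0.
From x(1) = 7: -7A - 6B = 7.
Solving: A = -7, B = 7.
So x(n) = 7 \left(-6\right)^{n} - 7 \left(-7\right)^{n}.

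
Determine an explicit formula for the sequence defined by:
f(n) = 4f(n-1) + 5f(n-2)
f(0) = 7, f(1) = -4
Characteristic equation: x² - 4x - 5 = 0, which factors as (x - (5))(x - (-1)) = 0.
Roots r₁ = 5, r₂ = -1 (distinct).
General solution: f(n) = A·(5)^n + B·(-1)^n.
From f(0) = 7: A + B = 7.
From f(1) = -4: 5A - B = -4.
Solving: A = \frac{1}{2}, B = \frac{13}{2}.
So f(n) = \frac{13 \left(-1\right)^{n}}{2} + \frac{5^{n}}{2}.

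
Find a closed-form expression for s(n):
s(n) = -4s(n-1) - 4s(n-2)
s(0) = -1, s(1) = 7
Characteristic equation: x² + 4x + 4 = 0, which is (x - (-2))².
Repeated root r = -2.
General solution: s(n) = (A + Bn)·(-2)^n.
From s(0) = -1: A = -1.
From s(1) = 7: (A + B)·(-2) = 7 ⇒ B = - \frac{5}{2}.
So s(n) = \left(- \frac{5 n}{2} - 1\right) \cdot (-2)^n.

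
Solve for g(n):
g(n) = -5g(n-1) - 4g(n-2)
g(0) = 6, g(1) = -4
Characteristic equation: x² + 5x + 4 = 0, which factors as (x - (-1))(x - (-4)) = 0.
Roots r₁ = -1, r₂ = -4 (distinct).
General solution: g(n) = A·(-1)^n + B·(-4)^n.
From g(0) = 6: A + B = 6.
From g(1) = -4: -A - 4B = -4.
Solving: A = \frac{20}{3}, B = - \frac{2}{3}.
So g(n) = \frac{20 \left(-1\right)^{n}}{3} - \frac{2 \left(-4\right)^{n}}{3}.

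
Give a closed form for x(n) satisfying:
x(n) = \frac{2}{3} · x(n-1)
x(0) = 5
Pure geometric recurrence with ratio \frac{2}{3}.
By induction x(n) = x(0) · (\frac{2}{3})^n = 5 \left(\frac{2}{3}\right)^{n}.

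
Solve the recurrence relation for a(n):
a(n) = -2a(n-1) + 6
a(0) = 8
First-order linear non-homogeneous.
Homogeneous solution: a_h(n) = A·(-2)^n.
Try constant particular solution a_p = K: K = -2K + 6 ⇒ K = 2.
General: a(n) = A·(-2)^n + 2.
Apply a(0) = 8: A + 2 = 8 ⇒ A = 6.
So a(n) = 6 \left(-2\right)^{n} + 2.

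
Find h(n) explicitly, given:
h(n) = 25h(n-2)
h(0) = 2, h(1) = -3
Characteristic equation: x² - 25 = 0, which factors as (x - (5))(x - (-5)) = 0.
Roots r₁ = 5, r₂ = -5 (distinct).
General solution: h(n) = A·(5)^n + B·(-5)^n.
From h(0) = 2: A + B = 2.
From h(1) = -3: 5A - 5B = -3.
Solving: A = \frac{7}{10}, B = \frac{13}{10}.
So h(n) = \frac{13 \left(-5\right)^{n}}{10} + \frac{7 \cdot 5^{n}}{10}.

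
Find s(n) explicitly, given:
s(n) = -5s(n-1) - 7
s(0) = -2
First-order linear non-homogeneous.
Homogeneous solution: s_h(n) = A·(-5)^n.
Try constant particular solution s_p = K: K = -5K - 7 ⇒ K = - \frac{7}{6}.
General: s(n) = A·(-5)^n - \frac{7}{6}.
Apply s(0) = -2: A - \frac{7}{6} = -2 ⇒ A = - \frac{5}{6}.
So s(n) = - \frac{5 \left(-5\right)^{n}}{6} - \frac{7}{6}.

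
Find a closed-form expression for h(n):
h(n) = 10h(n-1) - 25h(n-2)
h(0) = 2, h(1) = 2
Characteristic equation: x² - 10x + 25 = 0, which is (x - (5))².
Repeated root r = 5.
General solution: h(n) = (A + Bn)·(5)^n.
From h(0) = 2: A = 2.
From h(1) = 2: (A + B)·(5) = 2 ⇒ B = - \frac{8}{5}.
So h(n) = \left(2 - \frac{8 n}{5}\right) \cdot (5)^n.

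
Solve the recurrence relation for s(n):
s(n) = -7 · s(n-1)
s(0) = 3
Pure geometric recurrence with ratio -7.
By induction s(n) = s(0) · (-7)^n = 3 \left(-7\right)^{n}.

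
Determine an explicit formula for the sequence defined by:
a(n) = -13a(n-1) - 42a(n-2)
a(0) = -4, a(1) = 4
Characteristic equation: x² + 13x + 42 = 0, which factors as (x - (-6))(x - (-7)) = 0.
Roots r₁ = -6, r₂ = -7 (distinct).
General solution: a(n) = A·(-6)^n + B·(-7)^n.
From a(0) = -4: A + B = -4.
From a(1) = 4: -6A - 7B = 4.
Solving: A = -24, B = 20.
So a(n) = - 24 \left(-6\right)^{n} + 20 \left(-7\right)^{n}.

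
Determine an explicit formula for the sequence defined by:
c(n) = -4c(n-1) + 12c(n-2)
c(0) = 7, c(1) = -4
Characteristic equation: x² + 4x - 12 = 0, which factors as (x - (2))(x - (-6)) = 0.
Roots r₁ = 2, r₂ = -6 (distinct).
General solution: c(n) = A·(2)^n + B·(-6)^n.
From c(0) = 7: A + B = 7.
From c(1) = -4: 2A - 6B = -4.
Solving: A = \frac{19}{4}, B = \frac{9}{4}.
So c(n) = \frac{9 \left(-6\right)^{n}}{4} + \frac{19 \cdot 2^{n}}{4}.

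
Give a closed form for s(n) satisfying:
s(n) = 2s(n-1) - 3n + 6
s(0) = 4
First-order linear with linear forcing.
Homogeneous solution: s_h(n) = A·(2)^n.
Try particular s_p(n) = pn + q. Substituting:
  pn + q = 2(p(n-1) + q) - 3n + 6.
Matching the n-coefficient: p = 2p - 3 ⇒ p = 3.
Matching constants: q = -2p + 2q + 6 ⇒ q = 0.
General: s(n) = A·(2)^n + 3 n + 0.
Apply s(0) = 4: A + 0 = 4 ⇒ A = 4.
So s(n) = 4 \cdot 2^{n} + 3 n.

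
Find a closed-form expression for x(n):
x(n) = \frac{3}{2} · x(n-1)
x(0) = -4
Pure geometric recurrence with ratio \frac{3}{2}.
By induction x(n) = x(0) · (\frac{3}{2})^n = - 4 \left(\frac{3}{2}\right)^{n}.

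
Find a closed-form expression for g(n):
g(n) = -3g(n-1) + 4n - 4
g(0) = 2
First-order linear with linear forcing.
Homogeneous solution: g_h(n) = A·(-3)^n.
Try particular g_p(n) = pn + q. Substituting:
  pn + q = -3(p(n-1) + q) + 4n - 4.
Matching the n-coefficient: p = -3p + 4 ⇒ p = 1.
Matching constants: q = 3p - 3q - 4 ⇒ q = - \frac{1}{4}.
General: g(n) = A·(-3)^n + n - \frac{1}{4}.
Apply g(0) = 2: A - \frac{1}{4} = 2 ⇒ A = \frac{9}{4}.
So g(n) = \frac{9 \left(-3\right)^{n}}{4} + n - \frac{1}{4}.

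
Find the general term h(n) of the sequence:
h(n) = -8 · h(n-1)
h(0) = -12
Pure geometric recurrence with ratio -8.
By induction h(n) = h(0) · (-8)^n = - 12 \left(-8\right)^{n}.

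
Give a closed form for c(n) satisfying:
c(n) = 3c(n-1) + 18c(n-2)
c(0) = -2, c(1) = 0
Characteristic equation: x² - 3x - 18 = 0, which factors as (x - (6))(x - (-3)) = 0.
Roots r₁ = 6, r₂ = -3 (distinct).
General solution: c(n) = A·(6)^n + B·(-3)^n.
From c(0) = -2: A + B = -2.
From c(1) = 0: 6A - 3B = 0.
Solving: A = - \frac{2}{3}, B = - \frac{4}{3}.
So c(n) = - \frac{4 \left(-3\right)^{n}}{3} - \frac{2 \cdot 6^{n}}{3}.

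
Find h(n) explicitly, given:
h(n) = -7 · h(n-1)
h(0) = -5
Pure geometric recurrence with ratio -7.
By induction h(n) = h(0) · (-7)^n = - 5 \left(-7\right)^{n}.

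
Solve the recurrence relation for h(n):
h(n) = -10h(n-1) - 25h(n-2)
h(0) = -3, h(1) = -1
Characteristic equation: x² + 10x + 25 = 0, which is (x - (-5))².
Repeated root r = -5.
General solution: h(n) = (A + Bn)·(-5)^n.
From h(0) = -3: A = -3.
From h(1) = -1: (A + B)·(-5) = -1 ⇒ B = \frac{16}{5}.
So h(n) = \left(\frac{16 n}{5} - 3\right) \cdot (-5)^n.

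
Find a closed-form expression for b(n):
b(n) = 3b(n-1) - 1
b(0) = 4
First-order linear non-homogeneous.
Homogeneous solution: b_h(n) = A·(3)^n.
Try constant particular solution b_p = K: K = 3K - 1 ⇒ K = \frac{1}{2}.
General: b(n) = A·(3)^n + \frac{1}{2}.
Apply b(0) = 4: A + \frac{1}{2} = 4 ⇒ A = \frac{7}{2}.
So b(n) = \frac{7 \cdot 3^{n}}{2} + \frac{1}{2}.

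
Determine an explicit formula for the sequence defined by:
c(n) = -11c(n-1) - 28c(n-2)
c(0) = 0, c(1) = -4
Characteristic equation: x² + 11x + 28 = 0, which factors as (x - (-4))(x - (-7)) = 0.
Roots r₁ = -4, r₂ = -7 (distinct).
General solution: c(n) = A·(-4)^n + B·(-7)^n.
From c(0) = 0: A + B = 0.
From c(1) = -4: -4A - 7B = -4.
Solving: A = - \frac{4}{3}, B = \frac{4}{3}.
So c(n) = - \frac{4 \left(-4\right)^{n}}{3} + \frac{4 \left(-7\right)^{n}}{3}.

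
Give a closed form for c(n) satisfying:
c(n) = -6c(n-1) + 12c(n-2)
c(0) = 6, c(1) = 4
Characteristic equation: x² + 6x - 12 = 0.
Discriminant Δ = (-6)² + 4·(12) = 84.
Roots r₁,₂ = (-6 ± √84)/2, so r₁ = -3 + \sqrt{21}, r₂ = - \sqrt{21} - 3.
General solution: c(n) = A·r₁^n + B·r₂^n.
From the initial conditions, A + B = 6 and r₁A + r₂B = 4.
Since r₁ - r₂ = √84: A = (4 - (6)r₂)/√84 = \frac{11 \sqrt{21}}{21} + 3, and B = 6 - A = 3 - \frac{11 \sqrt{21}}{21}.
So c(n) = \left(\frac{11 \sqrt{21}}{21} + 3\right)\left(-3 + \sqrt{21}\right)^n + \left(3 - \frac{11 \sqrt{21}}{21}\right)\left(- \sqrt{21} - 3\right)^n.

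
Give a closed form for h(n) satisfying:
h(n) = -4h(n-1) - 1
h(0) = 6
First-order linear non-homogeneous.
Homogeneous solution: h_h(n) = A·(-4)^n.
Try constant particular solution h_p = K: K = -4K - 1 ⇒ K = - \frac{1}{5}.
General: h(n) = A·(-4)^n - \frac{1}{5}.
Apply h(0) = 6: A - \frac{1}{5} = 6 ⇒ A = \frac{31}{5}.
So h(n) = \frac{31 \left(-4\right)^{n}}{5} - \frac{1}{5}.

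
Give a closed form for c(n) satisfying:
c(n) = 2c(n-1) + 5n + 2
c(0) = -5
First-order linear with linear forcing.
Homogeneous solution: c_h(n) = A·(2)^n.
Try particular c_p(n) = pn + q. Substituting:
  pn + q = 2(p(n-1) + q) + 5n + 2.
Matching the n-coefficient: p = 2p + 5 ⇒ p = -5.
Matching constants: q = -2p + 2q + 2 ⇒ q = -12.
General: c(n) = A·(2)^n - 5 n - 12.
Apply c(0) = -5: A - 12 = -5 ⇒ A = 7.
So c(n) = 7 \cdot 2^{n} - 5 n - 12.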